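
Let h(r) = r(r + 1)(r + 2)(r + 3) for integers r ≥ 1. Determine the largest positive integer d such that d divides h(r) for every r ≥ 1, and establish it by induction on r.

Computing the first values: h(1) = 24 and h(2) = 120; gcd(24, 120) = 24, so d ≤ 24.
We prove 24 | r(r + 1)(r + 2)(r + 3) for all r ≥ 1 by induction on r.
Base step (r = 1): h(1) = 24 = 24·(1), so 24 | h(1).
For the inductive step, assume it holds for an arbitrary i ≥ 1, i.e. 24 | h(i). Then
h(i+1) − h(i) = (i+1)·(i+2)·(i+3)·(i+4) − i·(i+1)·(i+2)·(i+3) = (i+1)·(i+2)·(i+3)·[(i+4) − i] = 4·(i+1)·(i+2)·(i+3). The product of 3 consecutive integers is divisible by (3)! = 6, so h(i+1) − h(i) is divisible by 4·6 = 24. By the inductive hypothesis 24 | h(i), hence 24 | h(i+1).
By the principle of mathematical induction, the result holds for all r ≥ 1.
Therefore the largest such d is 24.

d = 24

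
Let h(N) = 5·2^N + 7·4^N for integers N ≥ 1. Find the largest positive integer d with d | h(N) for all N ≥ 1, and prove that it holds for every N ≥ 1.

Computing the first values: h(1) = 38 and h(2) = 132; gcd(38, 132) = 2, so d ≤ 2.
We prove 2 | 5·2^N + 7·4^N for all N ≥ 1 by induction on N.
Base step (N = 1): h(1) = 38 = 2·(19), so 2 | h(1).
For the inductive step, assume it holds for an arbitrary i ≥ 1, i.e. 2 | h(i). Then
h(i+1) − 4·h(i) = (5·2^(i+1) + 7·4^(i+1)) − 4·(5·2^i + 7·4^i) = (5)·2^i·(2 − 4) = (-10)·2^i. Since 2 | h(i) by the inductive hypothesis, 2 | 4·h(i); and 2 | -10 since -10 = 2·-5. Therefore 2 | h(i+1).
By the principle of mathematical induction, the result holds for all N ≥ 1.
Therefore the largest such d is 2.

d = 2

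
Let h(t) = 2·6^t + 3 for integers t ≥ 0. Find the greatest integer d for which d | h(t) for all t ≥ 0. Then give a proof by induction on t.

d = 5

Computing the first values: h(0) = 5 and h(1) = 15; gcd(5, 15) = 5, so d ≤ 5.
We prove 5 | 2·6^t + 3 for all t ≥ 0 by induction on t.
Base case (t = 0): h(0) = 5 = 5·(1), so 5 | h(0).
Inductive step: assume the claim holds for t = k, i.e. 5 | h(k). Then
h(k+1) = 2·6^(k+1) + 3 = 6·(2·6^k + 3) - 15 = 6·h(k) - 15. The first term is divisible by 5 by the inductive hypothesis, and -15 is divisible by 5. Hence 5 | h(k+1).
By the principle of mathematical induction, the result holds for all t ≥ 0.
Therefore the largest such d is 5.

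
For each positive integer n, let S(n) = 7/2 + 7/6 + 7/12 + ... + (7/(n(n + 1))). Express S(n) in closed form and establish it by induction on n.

S(n) = 7n/(n + 1)

We claim S(n) = 7n/(n + 1) for all n ≥ 1.
For the base case n = 1: S(1) = 7/2, and the closed form gives 7/2. They agree.
For the inductive step, assume it holds for an arbitrary m ≥ 1, so S(m) = 7m/(m + 1).
Then S(m+1) = S(m) + (7/((m + 1)(m + 2))) = (7m/(m + 1)) + (7/((m + 1)(m + 2))).
Simplifying, S(m+1) = 7(m + 1)/(m + 2) = 7(m+1)/((m+1) + 1),
which is the closed form with n = m+1.
By the principle of mathematical induction, the result holds for all n ≥ 1.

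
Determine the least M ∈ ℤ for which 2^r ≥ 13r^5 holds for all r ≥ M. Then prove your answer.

At r = 27: 134217728 < 186535791, so the inequality fails and M ≥ 28. We prove 2^r ≥ 13r^5 for all r ≥ 28.
Base case (r = 28): 2^r = 268435456 and 13r^5 = 223734784, so 268435456 ≥ 223734784.
Suppose the result is true for r = i, so 2^i ≥ 13i^5.
Then 2^(i + 1) = 2·(2^i) ≥ 2·(13i^5).
Also, for i ≥ 28 we have 2·(13i^5) ≥ 13(i+1)^5, since 2 ≥ (1 + 1/i)^5 for all i ≥ 28.
Combining, 2^(i + 1) ≥ 13(i+1)^5.
This completes the induction.
Hence the smallest such M is 28.

M = 28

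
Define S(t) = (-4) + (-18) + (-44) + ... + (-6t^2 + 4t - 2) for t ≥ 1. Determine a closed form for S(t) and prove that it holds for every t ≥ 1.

We claim S(t) = -t(2t^2 + t + 1) for all t ≥ 1.
For the base case t = 1: S(1) = -4, and the closed form gives -4. They agree.
Inductive step: suppose the statement holds for some p ≥ 1, so S(p) = p(-2p^2 - p - 1).
Then S(p+1) = S(p) + (-6p^2 - 8p - 4) = (p(-2p^2 - p - 1)) + (-6p^2 - 8p - 4).
Simplifying, S(p+1) = -(p + 1)(2p^2 + 5p + 4) = -(p+1)(2(p+1)^2 + (p+1) + 1),
which is the closed form with t = p+1.
By induction, the statement is established for all t ≥ 1.

S(t) = -t(2t^2 + t + 1)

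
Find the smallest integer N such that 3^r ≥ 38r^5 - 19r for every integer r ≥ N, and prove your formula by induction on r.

N = 16

At r = 15: 14348907 < 28855965, so the inequality fails and N ≥ 16. We prove 3^r ≥ 38r^5 - 19r for all r ≥ 16.
Base case (r = 16): 3^r = 43046721 and 38r^5 - 19r = 39845584, so 43046721 ≥ 39845584.
Suppose the result is true for r = k, so 3^k ≥ 38k^5 - 19k.
Then 3^(k + 1) = 3·(3^k) ≥ 3·(38k^5 - 19k).
Also, for k ≥ 16 we have 3·(38k^5 - 19k) ≥ 38(k+1)^5 - 19(k+1), since 3·(38k^5 - 19k) − (38(k+1)^5 - 19(k+1)) = 76k^5 - 190k^4 - 380k^3 - 380k^2 - 228k - 19, which is nonnegative for all k ≥ 16.
Combining, 3^(k + 1) ≥ 38(k+1)^5 - 19(k+1).
By induction, the statement is established for all r ≥ 16.
Hence the smallest such N is 16.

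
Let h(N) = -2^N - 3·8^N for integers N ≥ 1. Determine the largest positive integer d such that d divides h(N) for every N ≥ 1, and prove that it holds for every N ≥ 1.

d = 2

Computing the first values: h(1) = -26 and h(2) = -196; gcd(-26, -196) = 2, so d ≤ 2.
We prove 2 | -2^N - 3·8^N for all N ≥ 1 by induction on N.
Base case (N = 1): h(1) = -26 = 2·(-13), so 2 | h(1).
Suppose the result is true for N = p, i.e. 2 | h(p). Then
h(p+1) − 8·h(p) = (-2^(p+1) - 3·8^(p+1)) − 8·(-2^p - 3·8^p) = (-1)·2^p·(2 − 8) = (6)·2^p. Since 2 | h(p) by the inductive hypothesis, 2 | 8·h(p); and 2 | 6 since 6 = 2·3. Therefore 2 | h(p+1).
By induction, the statement is established for all N ≥ 1.
Therefore the largest such d is 2.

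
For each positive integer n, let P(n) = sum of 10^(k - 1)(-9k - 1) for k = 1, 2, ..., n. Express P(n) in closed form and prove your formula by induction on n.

P(n) = -10^n·n

We claim P(n) = -10^n·n for all n ≥ 1.
When n = 1: P(1) = -10, and the closed form gives -10. They agree.
Suppose the result is true for n = k, so P(k) = -10^k·k.
Then P(k+1) = P(k) + (10^k(-9k - 10)) = (-10^k·k) + (10^k(-9k - 10)).
Simplifying, P(k+1) = 10^(k + 1)(-k - 1) = -10^(k+1)·(k+1),
which is the closed form with n = k+1.
By the principle of mathematical induction, the result holds for all n ≥ 1.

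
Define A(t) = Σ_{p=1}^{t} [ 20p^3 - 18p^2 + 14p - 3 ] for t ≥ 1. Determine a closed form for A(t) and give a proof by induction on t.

A(t) = t(5t^3 + 4t^2 + 3t + 1)

We claim A(t) = t(5t^3 + 4t^2 + 3t + 1) for all t ≥ 1.
Base case (t = 1): A(1) = 13, and the closed form gives 13. They agree.
Suppose the result is true for t = p, so A(p) = p(5p^3 + 4p^2 + 3p + 1).
Then A(p+1) = A(p) + (20p^3 + 42p^2 + 38p + 13) = (p(5p^3 + 4p^2 + 3p + 1)) + (20p^3 + 42p^2 + 38p + 13).
Simplifying, A(p+1) = (p + 1)(5p^3 + 19p^2 + 26p + 13) = (p+1)(5(p+1)^3 + 4(p+1)^2 + 3(p+1) + 1),
which is the closed form with t = p+1.
By the principle of mathematical induction, the result holds for all t ≥ 1.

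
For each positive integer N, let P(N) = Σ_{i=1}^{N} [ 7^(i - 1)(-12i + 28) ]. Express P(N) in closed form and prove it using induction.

We claim P(N) = 7^N(-2N + 5) - 5 for all N ≥ 1.
For the base case N = 1: P(1) = 16, and the closed form gives 16. They agree.
Inductive step: suppose the statement holds for some i ≥ 1, so P(i) = 7^i(-2i + 5) - 5.
Then P(i+1) = P(i) + (7^i(-12i + 16)) = (7^i(-2i + 5) - 5) + (7^i(-12i + 16)).
Simplifying, P(i+1) = -14·7^i·i + 21·7^i - 5 = 7^(i+1)(-2(i+1) + 5) - 5,
which is the closed form with N = i+1.
By the principle of mathematical induction, the result holds for all N ≥ 1.

P(N) = 7^N(-2N + 5) - 5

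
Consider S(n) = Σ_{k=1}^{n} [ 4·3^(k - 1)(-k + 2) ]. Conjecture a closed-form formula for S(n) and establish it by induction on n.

S(n) = 3^n(-2n + 5) - 5

We claim S(n) = 3^n(-2n + 5) - 5 for all n ≥ 1.
For the base case n = 1: S(1) = 4, and the closed form gives 4. They agree.
For the inductive step, assume it holds for an arbitrary k ≥ 1, so S(k) = 3^k(-2k + 5) - 5.
Then S(k+1) = S(k) + (4·3^k(-k + 1)) = (3^k(-2k + 5) - 5) + (4·3^k(-k + 1)).
Simplifying, S(k+1) = -6·3^k·k + 9·3^k - 5 = 3^(k+1)(-2(k+1) + 5) - 5,
which is the closed form with n = k+1.
By induction, the statement is established for all n ≥ 1.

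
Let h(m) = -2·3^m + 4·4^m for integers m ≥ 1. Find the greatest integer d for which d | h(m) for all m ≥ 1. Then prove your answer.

d = 2

Computing the first values: h(1) = 10 and h(2) = 46; gcd(10, 46) = 2, so d ≤ 2.
We prove 2 | -2·3^m + 4·4^m for all m ≥ 1 by induction on m.
Base step (m = 1): h(1) = 10 = 2·(5), so 2 | h(1).
Inductive step: suppose the statement holds for some p ≥ 1, i.e. 2 | h(p). Then
h(p+1) − 4·h(p) = (-2·3^(p+1) + 4·4^(p+1)) − 4·(-2·3^p + 4·4^p) = (-2)·3^p·(3 − 4) = (2)·3^p. Since 2 | h(p) by the inductive hypothesis, 2 | 4·h(p); and 2 | 2 since 2 = 2·1. Therefore 2 | h(p+1).
This completes the induction.
Therefore the largest such d is 2.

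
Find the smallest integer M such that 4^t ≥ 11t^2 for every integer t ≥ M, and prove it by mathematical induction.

At t = 3: 64 < 99, so the inequality fails and M ≥ 4. We prove 4^t ≥ 11t^2 for all t ≥ 4.
For the base case t = 4: 4^t = 256 and 11t^2 = 176, so 256 ≥ 176.
Inductive step: suppose the statement holds for some i ≥ 4, so 4^i ≥ 11i^2.
Then 4^(i + 1) = 4·(4^i) ≥ 4·(11i^2).
Also, for i ≥ 4 we have 4·(11i^2) ≥ 11(i+1)^2, since 4 ≥ (1 + 1/i)^2 for all i ≥ 4.
Combining, 4^(i + 1) ≥ 11(i+1)^2.
This completes the induction.
Hence the smallest such M is 4.

M = 4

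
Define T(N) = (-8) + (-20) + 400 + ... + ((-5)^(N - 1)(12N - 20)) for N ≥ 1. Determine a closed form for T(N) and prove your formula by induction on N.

We claim T(N) = (-5)^N(-2N + 3) - 3 for all N ≥ 1.
Base step (N = 1): T(1) = -8, and the closed form gives -8. They agree.
For the inductive step, assume it holds for an arbitrary p ≥ 1, so T(p) = (-5)^p(-2p + 3) - 3.
Then T(p+1) = T(p) + ((-5)^p(12p - 8)) = ((-5)^p(-2p + 3) - 3) + ((-5)^p(12p - 8)).
Simplifying, T(p+1) = 10(-5)^p·p - 5(-5)^p - 3 = (-5)^(p+1)(-2(p+1) + 3) - 3,
which is the closed form with N = p+1.
Hence, by induction on N, the claim holds for every N ≥ 1.

T(N) = (-5)^N(-2N + 3) - 3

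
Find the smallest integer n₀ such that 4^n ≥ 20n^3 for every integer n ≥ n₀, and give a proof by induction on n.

At n = 6: 4096 < 4320, so the inequality fails and n₀ ≥ 7. We prove 4^n ≥ 20n^3 for all n ≥ 7.
For the base case n = 7: 4^n = 16384 and 20n^3 = 6860, so 16384 ≥ 6860.
Suppose the result is true for n = p, so 4^p ≥ 20p^3.
Then 4^(p + 1) = 4·(4^p) ≥ 4·(20p^3).
Also, for p ≥ 7 we have 4·(20p^3) ≥ 20(p+1)^3, since 4 ≥ (1 + 1/p)^3 for all p ≥ 7.
Combining, 4^(p + 1) ≥ 20(p+1)^3.
This completes the induction.
Hence the smallest such n₀ is 7.

n₀ = 7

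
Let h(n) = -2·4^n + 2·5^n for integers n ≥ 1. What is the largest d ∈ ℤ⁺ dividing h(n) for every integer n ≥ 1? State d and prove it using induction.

d = 2

Computing the first values: h(1) = 2 and h(2) = 18; gcd(2, 18) = 2, so d ≤ 2.
We prove 2 | -2·4^n + 2·5^n for all n ≥ 1 by induction on n.
Base step (n = 1): h(1) = 2 = 2·(1), so 2 | h(1).
Suppose the result is true for n = k, i.e. 2 | h(k). Then
h(k+1) − 5·h(k) = (-2·4^(k+1) + 2·5^(k+1)) − 5·(-2·4^k + 2·5^k) = (-2)·4^k·(4 − 5) = (2)·4^k. Since 2 | h(k) by the inductive hypothesis, 2 | 5·h(k); and 2 | 2 since 2 = 2·1. Therefore 2 | h(k+1).
By induction, the statement is established for all n ≥ 1.
Therefore the largest such d is 2.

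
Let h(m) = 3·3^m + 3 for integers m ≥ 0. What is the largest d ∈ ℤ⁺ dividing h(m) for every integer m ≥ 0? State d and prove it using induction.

Computing the first values: h(0) = 6 and h(1) = 12; gcd(6, 12) = 6, so d ≤ 6.
We prove 6 | 3·3^m + 3 for all m ≥ 0 by induction on m.
Base step (m = 0): h(0) = 6 = 6·(1), so 6 | h(0).
For the inductive step, assume it holds for an arbitrary k ≥ 0, i.e. 6 | h(k). Then
h(k+1) = 3·3^(k+1) + 3 = 3·(3·3^k + 3) - 6 = 3·h(k) - 6. The first term is divisible by 6 by the inductive hypothesis, and -6 is divisible by 6. Hence 6 | h(k+1).
By induction, the statement is established for all m ≥ 0.
Therefore the largest such d is 6.

d = 6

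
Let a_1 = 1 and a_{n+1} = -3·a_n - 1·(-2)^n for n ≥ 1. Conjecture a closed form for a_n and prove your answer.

a_n = -(-2)^n - (-3)^(n - 1)

Computing the first terms: a_1 = 1, a_2 = -1, a_3 = -1. This suggests a_n = -(-2)^n - (-3)^(n - 1).
When n = 1: the formula gives 1 = 1 = a_1.
For the inductive step, assume it holds for an arbitrary r ≥ 1, so a_r = -(-2)^r - (-3)^(r - 1).
Then a_{r+1} = -3·a_r - 1·(-2)^r = -3·(-(-2)^r - (-3)^(r - 1)) - 1·(-2)^r = -(-2)^(r + 1) - (-3)^r = -(-2)^(r+1) - (-3)^((r+1) - 1),
which is the claimed formula at n = r+1.
This completes the induction.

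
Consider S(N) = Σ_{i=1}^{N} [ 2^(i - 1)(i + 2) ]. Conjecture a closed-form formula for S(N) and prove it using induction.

S(N) = 2^N(N + 1) - 1

We claim S(N) = 2^N(N + 1) - 1 for all N ≥ 1.
Base case (N = 1): S(1) = 3, and the closed form gives 3. They agree.
Inductive step: assume the claim holds for N = i, so S(i) = 2^i(i + 1) - 1.
Then S(i+1) = S(i) + (2^i(i + 3)) = (2^i(i + 1) - 1) + (2^i(i + 3)).
Simplifying, S(i+1) = 2^(i + 1)i + 2^(i + 2) - 1 = 2^(i+1)((i+1) + 1) - 1,
which is the closed form with N = i+1.
By the principle of mathematical induction, the result holds for all N ≥ 1.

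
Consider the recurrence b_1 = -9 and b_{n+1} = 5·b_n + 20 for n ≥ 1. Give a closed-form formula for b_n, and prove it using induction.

Computing the first terms: b_1 = -9, b_2 = -25, b_3 = -105. This suggests b_n = -4·5^(n - 1) - 5.
Base step (n = 1): the formula gives -9 = -9 = b_1.
Inductive step: assume the claim holds for n = r, so b_r = -4·5^(r - 1) - 5.
Then b_{r+1} = 5·b_r + 20 = 5·(-4·5^(r - 1) - 5) + 20 = -4·5^r - 5 = -4·5^((r+1) - 1) - 5,
which is the claimed formula at n = r+1.
Hence, by induction on n, the claim holds for every n ≥ 1.

b_n = -4·5^(n - 1) - 5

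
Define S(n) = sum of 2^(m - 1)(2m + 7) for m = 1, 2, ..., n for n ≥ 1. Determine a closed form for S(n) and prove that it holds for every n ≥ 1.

We claim S(n) = 2^n(2n + 5) - 5 for all n ≥ 1.
Base case (n = 1): S(1) = 9, and the closed form gives 9. They agree.
Suppose the result is true for n = m, so S(m) = 2^m(2m + 5) - 5.
Then S(m+1) = S(m) + (2^m(2m + 9)) = (2^m(2m + 5) - 5) + (2^m(2m + 9)).
Simplifying, S(m+1) = 4·2^m·m + 14·2^m - 5 = 2^(m+1)(2(m+1) + 5) - 5,
which is the closed form with n = m+1.
By induction, the statement is established for all n ≥ 1.

S(n) = 2^n(2n + 5) - 5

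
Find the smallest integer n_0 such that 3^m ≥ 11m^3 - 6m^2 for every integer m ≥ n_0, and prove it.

n_0 = 8

At m = 7: 2187 < 3479, so the inequality fails and n_0 ≥ 8. We prove 3^m ≥ 11m^3 - 6m^2 for all m ≥ 8.
For the base case m = 8: 3^m = 6561 and 11m^3 - 6m^2 = 5248, so 6561 ≥ 5248.
For the inductive step, assume it holds for an arbitrary k ≥ 8, so 3^k ≥ 11k^3 - 6k^2.
Then 3^(k + 1) = 3·(3^k) ≥ 3·(11k^3 - 6k^2).
Also, for k ≥ 8 we have 3·(11k^3 - 6k^2) ≥ 11(k+1)^3 - 6(k+1)^2, since 3·(11k^3 - 6k^2) − (11(k+1)^3 - 6(k+1)^2) = 22k^3 - 45k^2 - 21k - 5, which is nonnegative for all k ≥ 8.
Combining, 3^(k + 1) ≥ 11(k+1)^3 - 6(k+1)^2.
Hence, by induction on m, the claim holds for every m ≥ 8.
Hence the smallest such n_0 is 8.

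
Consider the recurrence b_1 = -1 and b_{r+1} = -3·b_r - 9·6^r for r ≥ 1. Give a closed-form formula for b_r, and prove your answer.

Computing the first terms: b_1 = -1, b_2 = -51, b_3 = -171. This suggests b_r = 5(-3)^(r - 1) - 6^r.
Base case (r = 1): the formula gives -1 = -1 = b_1.
Inductive step: suppose the statement holds for some p ≥ 1, so b_p = 5(-3)^(p - 1) - 6^p.
Then b_{p+1} = -3·b_p - 9·6^p = -3·(5(-3)^(p - 1) - 6^p) - 9·6^p = 5(-3)^p - 6^(p + 1) = 5(-3)^((p+1) - 1) - 6^(p+1),
which is the claimed formula at r = p+1.
This completes the induction.

b_r = 5(-3)^(r - 1) - 6^r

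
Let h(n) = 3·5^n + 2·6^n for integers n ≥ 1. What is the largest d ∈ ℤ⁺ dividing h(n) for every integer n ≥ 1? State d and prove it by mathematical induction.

d = 3

Computing the first values: h(1) = 27 and h(2) = 147; gcd(27, 147) = 3, so d ≤ 3.
We prove 3 | 3·5^n + 2·6^n for all n ≥ 1 by induction on n.
When n = 1: h(1) = 27 = 3·(9), so 3 | h(1).
Inductive step: assume the claim holds for n = m, i.e. 3 | h(m). Then
h(m+1) − 6·h(m) = (3·5^(m+1) + 2·6^(m+1)) − 6·(3·5^m + 2·6^m) = (3)·5^m·(5 − 6) = (-3)·5^m. Since 3 | h(m) by the inductive hypothesis, 3 | 6·h(m); and 3 | -3 since -3 = 3·-1. Therefore 3 | h(m+1).
Hence, by induction on n, the claim holds for every n ≥ 1.
Therefore the largest such d is 3.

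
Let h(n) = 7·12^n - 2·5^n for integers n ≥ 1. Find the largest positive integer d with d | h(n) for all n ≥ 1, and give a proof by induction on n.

Computing the first values: h(1) = 74 and h(2) = 958; gcd(74, 958) = 2, so d ≤ 2.
We prove 2 | 7·12^n - 2·5^n for all n ≥ 1 by induction on n.
When n = 1: h(1) = 74 = 2·(37), so 2 | h(1).
Suppose the result is true for n = m, i.e. 2 | h(m). Then
h(m+1) − 12·h(m) = (7·12^(m+1) - 2·5^(m+1)) − 12·(7·12^m - 2·5^m) = (-2)·5^m·(5 − 12) = (14)·5^m. Since 2 | h(m) by the inductive hypothesis, 2 | 12·h(m); and 2 | 14 since 14 = 2·7. Therefore 2 | h(m+1).
By induction, the statement is established for all n ≥ 1.
Therefore the largest such d is 2.

d = 2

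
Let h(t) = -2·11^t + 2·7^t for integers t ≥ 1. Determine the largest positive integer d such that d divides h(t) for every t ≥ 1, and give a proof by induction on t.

Computing the first values: h(1) = -8 and h(2) = -144; gcd(-8, -144) = 8, so d ≤ 8.
We prove 8 | -2·11^t + 2·7^t for all t ≥ 1 by induction on t.
When t = 1: h(1) = -8 = 8·(-1), so 8 | h(1).
Inductive step: suppose the statement holds for some r ≥ 1, i.e. 8 | h(r). Then
h(r+1) − 11·h(r) = (-2·11^(r+1) + 2·7^(r+1)) − 11·(-2·11^r + 2·7^r) = (2)·7^r·(7 − 11) = (-8)·7^r. Since 8 | h(r) by the inductive hypothesis, 8 | 11·h(r); and 8 | -8 since -8 = 8·-1. Therefore 8 | h(r+1).
This completes the induction.
Therefore the largest such d is 8.

d = 8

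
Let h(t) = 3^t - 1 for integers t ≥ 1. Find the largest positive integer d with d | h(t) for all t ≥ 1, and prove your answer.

d = 2

Computing the first values: h(1) = 2 and h(2) = 8; gcd(2, 8) = 2, so d ≤ 2.
We prove 2 | 3^t - 1 for all t ≥ 1 by induction on t.
When t = 1: h(1) = 2 = 2·(1), so 2 | h(1).
Inductive step: assume the claim holds for t = r, i.e. 2 | h(r). Then
3^{r+1} − 1^{r+1} = 3·3^r − 1·1^r = 3·(3^r − 1^r) + (2)·1^r. The first term is divisible by 2 by the inductive hypothesis, and the second term (2)·1^r is divisible by 2 since 2 | 2. Hence 2 | h(r+1).
Hence, by induction on t, the claim holds for every t ≥ 1.
Therefore the largest such d is 2.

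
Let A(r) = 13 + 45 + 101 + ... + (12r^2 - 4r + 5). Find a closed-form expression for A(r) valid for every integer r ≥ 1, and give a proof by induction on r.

A(r) = r(4r^2 + 4r + 5)

We claim A(r) = r(4r^2 + 4r + 5) for all r ≥ 1.
Base case (r = 1): A(1) = 13, and the closed form gives 13. They agree.
Inductive step: assume the claim holds for r = k, so A(k) = k(4k^2 + 4k + 5).
Then A(k+1) = A(k) + (12k^2 + 20k + 13) = (k(4k^2 + 4k + 5)) + (12k^2 + 20k + 13).
Simplifying, A(k+1) = (k + 1)(4k^2 + 12k + 13) = (k+1)(4(k+1)^2 + 4(k+1) + 5),
which is the closed form with r = k+1.
Hence, by induction on r, the claim holds for every r ≥ 1.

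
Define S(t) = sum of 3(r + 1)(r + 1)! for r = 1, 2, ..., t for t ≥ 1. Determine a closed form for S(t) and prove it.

We claim S(t) = 3(t + 2)! - 6 for all t ≥ 1.
For the base case t = 1: S(1) = 12, and the closed form gives 12. They agree.
For the inductive step, assume it holds for an arbitrary r ≥ 1, so S(r) = 3(r + 2)! - 6.
Then S(r+1) = S(r) + (3(r + 2)(r + 2)!) = (3(r + 2)! - 6) + (3(r + 2)(r + 2)!).
Simplifying, S(r+1) = 3((r+1) + 2)! - 6,
which is the closed form with t = r+1.
By the principle of mathematical induction, the result holds for all t ≥ 1.

S(t) = 3(t + 2)! - 6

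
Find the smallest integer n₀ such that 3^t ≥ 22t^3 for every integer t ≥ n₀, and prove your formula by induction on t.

n₀ = 9

At t = 8: 6561 < 11264, so the inequality fails and n₀ ≥ 9. We prove 3^t ≥ 22t^3 for all t ≥ 9.
When t = 9: 3^t = 19683 and 22t^3 = 16038, so 19683 ≥ 16038.
Inductive step: assume the claim holds for t = k, so 3^k ≥ 22k^3.
Then 3^(k + 1) = 3·(3^k) ≥ 3·(22k^3).
Also, for k ≥ 9 we have 3·(22k^3) ≥ 22(k+1)^3, since 3 ≥ (1 + 1/k)^3 for all k ≥ 9.
Combining, 3^(k + 1) ≥ 22(k+1)^3.
By induction, the statement is established for all t ≥ 9.
Hence the smallest such n₀ is 9.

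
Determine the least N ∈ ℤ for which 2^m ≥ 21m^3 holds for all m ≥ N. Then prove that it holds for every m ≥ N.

At m = 16: 65536 < 86016, so the inequality fails and N ≥ 17. We prove 2^m ≥ 21m^3 for all m ≥ 17.
Base step (m = 17): 2^m = 131072 and 21m^3 = 103173, so 131072 ≥ 103173.
Inductive step: suppose the statement holds for some k ≥ 17, so 2^k ≥ 21k^3.
Then 2^(k + 1) = 2·(2^k) ≥ 2·(21k^3).
Also, for k ≥ 17 we have 2·(21k^3) ≥ 21(k+1)^3, since 2 ≥ (1 + 1/k)^3 for all k ≥ 17.
Combining, 2^(k + 1) ≥ 21(k+1)^3.
By the principle of mathematical induction, the result holds for all m ≥ 17.
Hence the smallest such N is 17.

N = 17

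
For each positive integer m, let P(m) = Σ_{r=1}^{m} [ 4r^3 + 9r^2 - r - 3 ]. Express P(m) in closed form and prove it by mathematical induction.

We claim P(m) = m(m + 2)(m^2 + 3m - 1) for all m ≥ 1.
Base case (m = 1): P(1) = 9, and the closed form gives 9. They agree.
Inductive step: suppose the statement holds for some r ≥ 1, so P(r) = r(r^3 + 5r^2 + 5r - 2).
Then P(r+1) = P(r) + (4r^3 + 21r^2 + 29r + 9) = (r(r^3 + 5r^2 + 5r - 2)) + (4r^3 + 21r^2 + 29r + 9).
Simplifying, P(r+1) = (r + 1)(r + 3)(r^2 + 5r + 3) = (r+1)((r+1) + 2)((r+1)^2 + 3(r+1) - 1),
which is the closed form with m = r+1.
By the principle of mathematical induction, the result holds for all m ≥ 1.

P(m) = m(m + 2)(m^2 + 3m - 1)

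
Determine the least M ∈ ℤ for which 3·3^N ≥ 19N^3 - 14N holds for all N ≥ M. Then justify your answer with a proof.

At N = 6: 2187 < 4020, so the inequality fails and M ≥ 7. We prove 3·3^N ≥ 19N^3 - 14N for all N ≥ 7.
When N = 7: 3·3^N = 6561 and 19N^3 - 14N = 6419, so 6561 ≥ 6419.
Inductive step: assume the claim holds for N = k, so 3·3^k ≥ 19k^3 - 14k.
Then 3·3^(k + 1) = 3·(3·3^k) ≥ 3·(19k^3 - 14k).
Also, for k ≥ 7 we have 3·(19k^3 - 14k) ≥ 19(k+1)^3 - 14(k+1), since 3·(19k^3 - 14k) − (19(k+1)^3 - 14(k+1)) = 38k^3 - 57k^2 - 85k - 5, which is nonnegative for all k ≥ 7.
Combining, 3·3^(k + 1) ≥ 19(k+1)^3 - 14(k+1).
Hence, by induction on N, the claim holds for every N ≥ 7.
Hence the smallest such M is 7.

M = 7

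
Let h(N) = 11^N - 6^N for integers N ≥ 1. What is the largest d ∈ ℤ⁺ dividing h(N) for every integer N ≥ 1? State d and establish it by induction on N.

d = 5

Computing the first values: h(1) = 5 and h(2) = 85; gcd(5, 85) = 5, so d ≤ 5.
We prove 5 | 11^N - 6^N for all N ≥ 1 by induction on N.
For the base case N = 1: h(1) = 5 = 5·(1), so 5 | h(1).
Suppose the result is true for N = i, i.e. 5 | h(i). Then
11^{i+1} − 6^{i+1} = 11·11^i − 6·6^i = 11·(11^i − 6^i) + (5)·6^i. The first term is divisible by 5 by the inductive hypothesis, and the second term (5)·6^i is divisible by 5 since 5 | 5. Hence 5 | h(i+1).
By induction, the statement is established for all N ≥ 1.
Therefore the largest such d is 5.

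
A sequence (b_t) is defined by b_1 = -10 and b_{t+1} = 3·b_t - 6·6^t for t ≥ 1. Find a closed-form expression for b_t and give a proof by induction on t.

b_t = 2·3^(t - 1) - 2·6^t

Computing the first terms: b_1 = -10, b_2 = -66, b_3 = -414. This suggests b_t = 2·3^(t - 1) - 2·6^t.
Base step (t = 1): the formula gives -10 = -10 = b_1.
Inductive step: suppose the statement holds for some m ≥ 1, so b_m = 2·3^(m - 1) - 2·6^m.
Then b_{m+1} = 3·b_m - 6·6^m = 3·(2·3^(m - 1) - 2·6^m) - 6·6^m = 2·3^m - 2·6^(m + 1) = 2·3^((m+1) - 1) - 2·6^(m+1),
which is the claimed formula at t = m+1.
Hence, by induction on t, the claim holds for every t ≥ 1.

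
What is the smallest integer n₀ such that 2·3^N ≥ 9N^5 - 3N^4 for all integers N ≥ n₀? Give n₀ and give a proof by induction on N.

n₀ = 14

At N = 13: 3188646 < 3255954, so the inequality fails and n₀ ≥ 14. We prove 2·3^N ≥ 9N^5 - 3N^4 for all N ≥ 14.
When N = 14: 2·3^N = 9565938 and 9N^5 - 3N^4 = 4725168, so 9565938 ≥ 4725168.
Suppose the result is true for N = r, so 2·3^r ≥ 9r^5 - 3r^4.
Then 2·3^(r + 1) = 3·(2·3^r) ≥ 3·(9r^5 - 3r^4).
Also, for r ≥ 14 we have 3·(9r^5 - 3r^4) ≥ 9(r+1)^5 - 3(r+1)^4, since 3·(9r^5 - 3r^4) − (9(r+1)^5 - 3(r+1)^4) = 18r^5 - 51r^4 - 78r^3 - 72r^2 - 33r - 6, which is nonnegative for all r ≥ 14.
Combining, 2·3^(r + 1) ≥ 9(r+1)^5 - 3(r+1)^4.
By the principle of mathematical induction, the result holds for all N ≥ 14.
Hence the smallest such n₀ is 14.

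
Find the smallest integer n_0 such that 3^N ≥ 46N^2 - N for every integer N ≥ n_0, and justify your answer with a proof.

At N = 7: 2187 < 2247, so the inequality fails and n_0 ≥ 8. We prove 3^N ≥ 46N^2 - N for all N ≥ 8.
Base case (N = 8): 3^N = 6561 and 46N^2 - N = 2936, so 6561 ≥ 2936.
Inductive step: assume the claim holds for N = r, so 3^r ≥ 46r^2 - r.
Then 3^(r + 1) = 3·(3^r) ≥ 3·(46r^2 - r).
Also, for r ≥ 8 we have 3·(46r^2 - r) ≥ 46(r+1)^2 - (r+1), since 3·(46r^2 - r) − (46(r+1)^2 - (r+1)) = 92r^2 - 94r - 45, which is nonnegative for all r ≥ 8.
Combining, 3^(r + 1) ≥ 46(r+1)^2 - (r+1).
Hence, by induction on N, the claim holds for every N ≥ 8.
Hence the smallest such n_0 is 8.

n_0 = 8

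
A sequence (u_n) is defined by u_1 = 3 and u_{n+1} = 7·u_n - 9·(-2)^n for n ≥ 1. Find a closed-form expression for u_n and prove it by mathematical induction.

Computing the first terms: u_1 = 3, u_2 = 39, u_3 = 237. This suggests u_n = (-2)^n + 5·7^(n - 1).
Base case (n = 1): the formula gives 3 = 3 = u_1.
Inductive step: suppose the statement holds for some k ≥ 1, so u_k = (-2)^k + 5·7^(k - 1).
Then u_{k+1} = 7·u_k - 9·(-2)^k = 7·((-2)^k + 5·7^(k - 1)) - 9·(-2)^k = (-2)^(k + 1) + 5·7^k = (-2)^(k+1) + 5·7^((k+1) - 1),
which is the claimed formula at n = k+1.
By induction, the statement is established for all n ≥ 1.

u_n = (-2)^n + 5·7^(n - 1)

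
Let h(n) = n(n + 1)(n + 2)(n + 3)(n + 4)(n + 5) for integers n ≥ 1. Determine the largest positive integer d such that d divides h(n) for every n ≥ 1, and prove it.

d = 720

Computing the first values: h(1) = 720 and h(2) = 5040; gcd(720, 5040) = 720, so d ≤ 720.
We prove 720 | n(n + 1)(n + 2)(n + 3)(n + 4)(n + 5) for all n ≥ 1 by induction on n.
For the base case n = 1: h(1) = 720 = 720·(1), so 720 | h(1).
For the inductive step, assume it holds for an arbitrary j ≥ 1, i.e. 720 | h(j). Then
h(j+1) − h(j) = (j+1)·(j+2)·(j+3)·(j+4)·(j+5)·(j+6) − j·(j+1)·(j+2)·(j+3)·(j+4)·(j+5) = (j+1)·(j+2)·(j+3)·(j+4)·(j+5)·[(j+6) − j] = 6·(j+1)·(j+2)·(j+3)·(j+4)·(j+5). The product of 5 consecutive integers is divisible by (5)! = 120, so h(j+1) − h(j) is divisible by 6·120 = 720. By the inductive hypothesis 720 | h(j), hence 720 | h(j+1).
By the principle of mathematical induction, the result holds for all n ≥ 1.
Therefore the largest such d is 720.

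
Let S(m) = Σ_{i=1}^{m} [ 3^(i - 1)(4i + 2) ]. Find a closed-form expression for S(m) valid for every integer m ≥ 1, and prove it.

We claim S(m) = 2·3^m·m for all m ≥ 1.
For the base case m = 1: S(1) = 6, and the closed form gives 6. They agree.
Inductive step: suppose the statement holds for some i ≥ 1, so S(i) = 2·3^i·i.
Then S(i+1) = S(i) + (3^i(4i + 6)) = (2·3^i·i) + (3^i(4i + 6)).
Simplifying, S(i+1) = 6·3^i(i + 1) = 2·3^(i+1)·(i+1),
which is the closed form with m = i+1.
This completes the induction.

S(m) = 2·3^m·m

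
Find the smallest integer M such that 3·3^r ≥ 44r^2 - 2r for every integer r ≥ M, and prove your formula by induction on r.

At r = 5: 729 < 1090, so the inequality fails and M ≥ 6. We prove 3·3^r ≥ 44r^2 - 2r for all r ≥ 6.
For the base case r = 6: 3·3^r = 2187 and 44r^2 - 2r = 1572, so 2187 ≥ 1572.
Suppose the result is true for r = k, so 3·3^k ≥ 44k^2 - 2k.
Then 3·3^(k + 1) = 3·(3·3^k) ≥ 3·(44k^2 - 2k).
Also, for k ≥ 6 we have 3·(44k^2 - 2k) ≥ 44(k+1)^2 - 2(k+1), since 3·(44k^2 - 2k) − (44(k+1)^2 - 2(k+1)) = 88k^2 - 92k - 42, which is nonnegative for all k ≥ 6.
Combining, 3·3^(k + 1) ≥ 44(k+1)^2 - 2(k+1).
By the principle of mathematical induction, the result holds for all r ≥ 6.
Hence the smallest such M is 6.

M = 6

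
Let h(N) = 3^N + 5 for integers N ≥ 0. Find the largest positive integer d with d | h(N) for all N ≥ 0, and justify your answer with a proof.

d = 2

Computing the first values: h(0) = 6 and h(1) = 8; gcd(6, 8) = 2, so d ≤ 2.
We prove 2 | 3^N + 5 for all N ≥ 0 by induction on N.
Base step (N = 0): h(0) = 6 = 2·(3), so 2 | h(0).
Suppose the result is true for N = i, i.e. 2 | h(i). Then
h(i+1) = 3^(i+1) + 5 = 3·(3^i + 5) - 10 = 3·h(i) - 10. The first term is divisible by 2 by the inductive hypothesis, and -10 is divisible by 2. Hence 2 | h(i+1).
Hence, by induction on N, the claim holds for every N ≥ 0.
Therefore the largest such d is 2.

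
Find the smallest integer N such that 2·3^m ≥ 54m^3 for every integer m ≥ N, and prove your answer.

N = 9

At m = 8: 13122 < 27648, so the inequality fails and N ≥ 9. We prove 2·3^m ≥ 54m^3 for all m ≥ 9.
For the base case m = 9: 2·3^m = 39366 and 54m^3 = 39366, so 39366 ≥ 39366.
Inductive step: assume the claim holds for m = i, so 2·3^i ≥ 54i^3.
Then 2·3^(i + 1) = 3·(2·3^i) ≥ 3·(54i^3).
Also, for i ≥ 9 we have 3·(54i^3) ≥ 54(i+1)^3, since 3 ≥ (1 + 1/i)^3 for all i ≥ 9.
Combining, 2·3^(i + 1) ≥ 54(i+1)^3.
By the principle of mathematical induction, the result holds for all m ≥ 9.
Hence the smallest such N is 9.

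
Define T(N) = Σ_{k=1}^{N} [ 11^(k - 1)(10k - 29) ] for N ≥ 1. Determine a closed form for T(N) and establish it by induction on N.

We claim T(N) = 11^N(N - 3) + 3 for all N ≥ 1.
Base step (N = 1): T(1) = -19, and the closed form gives -19. They agree.
For the inductive step, assume it holds for an arbitrary k ≥ 1, so T(k) = 11^k(k - 3) + 3.
Then T(k+1) = T(k) + (11^k(10k - 19)) = (11^k(k - 3) + 3) + (11^k(10k - 19)).
Simplifying, T(k+1) = 11·11^k·k - 22·11^k + 3 = 11^(k+1)((k+1) - 3) + 3,
which is the closed form with N = k+1.
By induction, the statement is established for all N ≥ 1.

T(N) = 11^N(N - 3) + 3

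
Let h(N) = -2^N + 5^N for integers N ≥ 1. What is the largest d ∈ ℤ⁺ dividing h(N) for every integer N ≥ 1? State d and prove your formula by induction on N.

Computing the first values: h(1) = 3 and h(2) = 21; gcd(3, 21) = 3, so d ≤ 3.
We prove 3 | -2^N + 5^N for all N ≥ 1 by induction on N.
For the base case N = 1: h(1) = 3 = 3·(1), so 3 | h(1).
Suppose the result is true for N = r, i.e. 3 | h(r). Then
5^{r+1} − 2^{r+1} = 5·5^r − 2·2^r = 5·(5^r − 2^r) + (3)·2^r. The first term is divisible by 3 by the inductive hypothesis, and the second term (3)·2^r is divisible by 3 since 3 | 3. Hence 3 | h(r+1).
Hence, by induction on N, the claim holds for every N ≥ 1.
Therefore the largest such d is 3.

d = 3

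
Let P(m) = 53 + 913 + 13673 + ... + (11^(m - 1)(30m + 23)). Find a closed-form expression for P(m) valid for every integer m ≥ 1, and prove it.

P(m) = 11^m(3m + 2) - 2

We claim P(m) = 11^m(3m + 2) - 2 for all m ≥ 1.
Base step (m = 1): P(1) = 53, and the closed form gives 53. They agree.
Inductive step: assume the claim holds for m = i, so P(i) = 11^i(3i + 2) - 2.
Then P(i+1) = P(i) + (11^i(30i + 53)) = (11^i(3i + 2) - 2) + (11^i(30i + 53)).
Simplifying, P(i+1) = 33·11^i·i + 55·11^i - 2 = 11^(i+1)(3(i+1) + 2) - 2,
which is the closed form with m = i+1.
Hence, by induction on m, the claim holds for every m ≥ 1.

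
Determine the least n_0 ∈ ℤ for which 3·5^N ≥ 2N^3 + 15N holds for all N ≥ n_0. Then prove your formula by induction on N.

n_0 = 2

At N = 1: 15 < 17, so the inequality fails and n_0 ≥ 2. We prove 3·5^N ≥ 2N^3 + 15N for all N ≥ 2.
Base step (N = 2): 3·5^N = 75 and 2N^3 + 15N = 46, so 75 ≥ 46.
Suppose the result is true for N = r, so 3·5^r ≥ 2r^3 + 15r.
Then 3·5^(r + 1) = 5·(3·5^r) ≥ 5·(2r^3 + 15r).
Also, for r ≥ 2 we have 5·(2r^3 + 15r) ≥ 2(r+1)^3 + 15(r+1), since 5·(2r^3 + 15r) − (2(r+1)^3 + 15(r+1)) = 8r^3 - 6r^2 + 54r - 17, which is nonnegative for all r ≥ 2.
Combining, 3·5^(r + 1) ≥ 2(r+1)^3 + 15(r+1).
By induction, the statement is established for all N ≥ 2.
Hence the smallest such n_0 is 2.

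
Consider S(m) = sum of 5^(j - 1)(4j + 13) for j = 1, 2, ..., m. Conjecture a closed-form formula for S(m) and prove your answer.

We claim S(m) = 5^m(m + 3) - 3 for all m ≥ 1.
When m = 1: S(1) = 17, and the closed form gives 17. They agree.
Suppose the result is true for m = j, so S(j) = 5^j(j + 3) - 3.
Then S(j+1) = S(j) + (5^j(4j + 17)) = (5^j(j + 3) - 3) + (5^j(4j + 17)).
Simplifying, S(j+1) = 5·5^j·j + 20·5^j - 3 = 5^(j+1)((j+1) + 3) - 3,
which is the closed form with m = j+1.
By the principle of mathematical induction, the result holds for all m ≥ 1.

S(m) = 5^m(m + 3) - 3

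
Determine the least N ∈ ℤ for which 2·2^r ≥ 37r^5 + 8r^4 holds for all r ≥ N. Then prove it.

At r = 28: 536870912 < 641700864, so the inequality fails and N ≥ 29. We prove 2·2^r ≥ 37r^5 + 8r^4 for all r ≥ 29.
Base case (r = 29): 2·2^r = 1073741824 and 37r^5 + 8r^4 = 764570761, so 1073741824 ≥ 764570761.
Inductive step: suppose the statement holds for some j ≥ 29, so 2·2^j ≥ 37j^5 + 8j^4.
Then 2·2^(j + 1) = 2·(2·2^j) ≥ 2·(37j^5 + 8j^4).
Also, for j ≥ 29 we have 2·(37j^5 + 8j^4) ≥ 37(j+1)^5 + 8(j+1)^4, since 2·(37j^5 + 8j^4) − (37(j+1)^5 + 8(j+1)^4) = 37j^5 - 177j^4 - 402j^3 - 418j^2 - 217j - 45, which is nonnegative for all j ≥ 29.
Combining, 2·2^(j + 1) ≥ 37(j+1)^5 + 8(j+1)^4.
Hence, by induction on r, the claim holds for every r ≥ 29.
Hence the smallest such N is 29.

N = 29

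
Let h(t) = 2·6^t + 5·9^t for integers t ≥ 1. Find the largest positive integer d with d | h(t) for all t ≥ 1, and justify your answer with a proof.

d = 3

Computing the first values: h(1) = 57 and h(2) = 477; gcd(57, 477) = 3, so d ≤ 3.
We prove 3 | 2·6^t + 5·9^t for all t ≥ 1 by induction on t.
Base case (t = 1): h(1) = 57 = 3·(19), so 3 | h(1).
Inductive step: suppose the statement holds for some p ≥ 1, i.e. 3 | h(p). Then
h(p+1) − 9·h(p) = (2·6^(p+1) + 5·9^(p+1)) − 9·(2·6^p + 5·9^p) = (2)·6^p·(6 − 9) = (-6)·6^p. Since 3 | h(p) by the inductive hypothesis, 3 | 9·h(p); and 3 | -6 since -6 = 3·-2. Therefore 3 | h(p+1).
Hence, by induction on t, the claim holds for every t ≥ 1.
Therefore the largest such d is 3.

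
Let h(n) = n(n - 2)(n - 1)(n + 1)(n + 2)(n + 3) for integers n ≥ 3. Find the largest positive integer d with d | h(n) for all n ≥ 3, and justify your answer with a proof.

Computing the first values: h(3) = 720 and h(4) = 5040; gcd(720, 5040) = 720, so d ≤ 720.
We prove 720 | n(n - 2)(n - 1)(n + 1)(n + 2)(n + 3) for all n ≥ 3 by induction on n.
Base case (n = 3): h(3) = 720 = 720·(1), so 720 | h(3).
Suppose the result is true for n = r, i.e. 720 | h(r). Then
h(r+1) − h(r) = (r-1)·r·(r+1)·(r+2)·(r+3)·(r+4) − (r-2)·(r-1)·r·(r+1)·(r+2)·(r+3) = (r-1)·r·(r+1)·(r+2)·(r+3)·[(r+4) − (r-2)] = 6·(r-1)·r·(r+1)·(r+2)·(r+3). The product of 5 consecutive integers is divisible by (5)! = 120, so h(r+1) − h(r) is divisible by 6·120 = 720. By the inductive hypothesis 720 | h(r), hence 720 | h(r+1).
This completes the induction.
Therefore the largest such d is 720.

d = 720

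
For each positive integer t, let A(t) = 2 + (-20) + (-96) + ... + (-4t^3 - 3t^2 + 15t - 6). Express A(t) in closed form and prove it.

We claim A(t) = -t(t^3 + 3t^2 - 5t - 1) for all t ≥ 1.
For the base case t = 1: A(1) = 2, and the closed form gives 2. They agree.
Inductive step: assume the claim holds for t = r, so A(r) = r(-r^3 - 3r^2 + 5r + 1).
Then A(r+1) = A(r) + (-4r^3 - 15r^2 - 3r + 2) = (r(-r^3 - 3r^2 + 5r + 1)) + (-4r^3 - 15r^2 - 3r + 2).
Simplifying, A(r+1) = -(r + 1)(r^3 + 6r^2 + 4r - 2) = -(r+1)((r+1)^3 + 3(r+1)^2 - 5(r+1) - 1),
which is the closed form with t = r+1.
Hence, by induction on t, the claim holds for every t ≥ 1.

A(t) = -t(t^3 + 3t^2 - 5t - 1)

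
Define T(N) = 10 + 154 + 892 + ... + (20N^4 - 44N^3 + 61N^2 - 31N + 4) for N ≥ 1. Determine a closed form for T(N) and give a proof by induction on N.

T(N) = N(4N^4 - N^3 + 5N^2 + 4N - 2)

We claim T(N) = N(4N^4 - N^3 + 5N^2 + 4N - 2) for all N ≥ 1.
Base case (N = 1): T(1) = 10, and the closed form gives 10. They agree.
Suppose the result is true for N = i, so T(i) = i(4i^4 - i^3 + 5i^2 + 4i - 2).
Then T(i+1) = T(i) + (20i^4 + 36i^3 + 49i^2 + 39i + 10) = (i(4i^4 - i^3 + 5i^2 + 4i - 2)) + (20i^4 + 36i^3 + 49i^2 + 39i + 10).
Simplifying, T(i+1) = (i + 1)(4i^4 + 15i^3 + 26i^2 + 27i + 10) = (i+1)(4(i+1)^4 - (i+1)^3 + 5(i+1)^2 + 4(i+1) - 2),
which is the closed form with N = i+1.
This completes the induction.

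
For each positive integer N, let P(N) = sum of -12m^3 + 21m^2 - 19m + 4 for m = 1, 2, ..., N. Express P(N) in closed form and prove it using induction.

P(N) = -N(3N^3 - N^2 + 2N + 2)

We claim P(N) = -N(3N^3 - N^2 + 2N + 2) for all N ≥ 1.
Base case (N = 1): P(1) = -6, and the closed form gives -6. They agree.
Suppose the result is true for N = m, so P(m) = m(-3m^3 + m^2 - 2m - 2).
Then P(m+1) = P(m) + (-12m^3 - 15m^2 - 13m - 6) = (m(-3m^3 + m^2 - 2m - 2)) + (-12m^3 - 15m^2 - 13m - 6).
Simplifying, P(m+1) = -(m + 1)(3m^3 + 8m^2 + 9m + 6) = -(m+1)(3(m+1)^3 - (m+1)^2 + 2(m+1) + 2),
which is the closed form with N = m+1.
By induction, the statement is established for all N ≥ 1.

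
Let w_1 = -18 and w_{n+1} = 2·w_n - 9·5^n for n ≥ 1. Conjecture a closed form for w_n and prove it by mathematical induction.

w_n = -3·2^(n - 1) - 3·5^n

Computing the first terms: w_1 = -18, w_2 = -81, w_3 = -387. This suggests w_n = -3·2^(n - 1) - 3·5^n.
When n = 1: the formula gives -18 = -18 = w_1.
Suppose the result is true for n = j, so w_j = -3·2^(j - 1) - 3·5^j.
Then w_{j+1} = 2·w_j - 9·5^j = 2·(-3·2^(j - 1) - 3·5^j) - 9·5^j = -3·2^j - 3·5^(j + 1) = -3·2^((j+1) - 1) - 3·5^(j+1),
which is the claimed formula at n = j+1.
By the principle of mathematical induction, the result holds for all n ≥ 1.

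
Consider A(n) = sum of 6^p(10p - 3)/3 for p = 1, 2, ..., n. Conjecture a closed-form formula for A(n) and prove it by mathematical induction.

A(n) = 2·6^n(2n - 1) + 2

We claim A(n) = 2·6^n(2n - 1) + 2 for all n ≥ 1.
When n = 1: A(1) = 14, and the closed form gives 14. They agree.
Inductive step: assume the claim holds for n = p, so A(p) = 2·6^p(2p - 1) + 2.
Then A(p+1) = A(p) + (6^p(20p + 14)) = (2·6^p(2p - 1) + 2) + (6^p(20p + 14)).
Simplifying, A(p+1) = 24·6^p·p + 12·6^p + 2 = 2·6^(p+1)(2(p+1) - 1) + 2,
which is the closed form with n = p+1.
By the principle of mathematical induction, the result holds for all n ≥ 1.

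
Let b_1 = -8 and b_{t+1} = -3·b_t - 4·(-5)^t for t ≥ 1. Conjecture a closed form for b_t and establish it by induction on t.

b_t = 2(-3)^(t - 1) + 2(-5)^t

Computing the first terms: b_1 = -8, b_2 = 44, b_3 = -232. This suggests b_t = 2(-3)^(t - 1) + 2(-5)^t.
For the base case t = 1: the formula gives -8 = -8 = b_1.
Suppose the result is true for t = r, so b_r = 2(-3)^(r - 1) + 2(-5)^r.
Then b_{r+1} = -3·b_r - 4·(-5)^r = -3·(2(-3)^(r - 1) + 2(-5)^r) - 4·(-5)^r = 2(-3)^r + 2(-5)^(r + 1) = 2(-3)^((r+1) - 1) + 2(-5)^(r+1),
which is the claimed formula at t = r+1.
Hence, by induction on t, the claim holds for every t ≥ 1.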